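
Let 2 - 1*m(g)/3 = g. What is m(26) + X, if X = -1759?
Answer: -1831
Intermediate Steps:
m(g) = 6 - 3*g
m(26) + X = (6 - 3*26) - 1759 = (6 - 78) - 1759 = -72 - 1759 = -1831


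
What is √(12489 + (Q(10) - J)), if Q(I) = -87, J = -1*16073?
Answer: 5*√1139 ≈ 168.75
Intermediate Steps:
J = -16073
√(12489 + (Q(10) - J)) = √(12489 + (-87 - 1*(-16073))) = √(12489 + (-87 + 16073)) = √(12489 + 15986) = √28475 = 5*√1139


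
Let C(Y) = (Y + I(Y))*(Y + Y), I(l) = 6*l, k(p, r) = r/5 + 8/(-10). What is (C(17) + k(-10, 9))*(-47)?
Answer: -190209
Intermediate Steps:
k(p, r) = -⅘ + r/5 (k(p, r) = r*(⅕) + 8*(-⅒) = r/5 - ⅘ = -⅘ + r/5)
C(Y) = 14*Y² (C(Y) = (Y + 6*Y)*(Y + Y) = (7*Y)*(2*Y) = 14*Y²)
(C(17) + k(-10, 9))*(-47) = (14*17² + (-⅘ + (⅕)*9))*(-47) = (14*289 + (-⅘ + 9/5))*(-47) = (4046 + 1)*(-47) = 4047*(-47) = -190209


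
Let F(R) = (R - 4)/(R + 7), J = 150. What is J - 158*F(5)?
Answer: 821/6 ≈ 136.83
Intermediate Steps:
F(R) = (-4 + R)/(7 + R)
J - 158*F(5) = 150 - 158*(-4 + 5)/(7 + 5) = 150 - 158/12 = 150 - 79/6 = 821/6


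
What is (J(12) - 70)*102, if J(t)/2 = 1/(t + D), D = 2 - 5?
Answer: -21352/3 ≈ -7117.3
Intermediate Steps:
D = -3
J(t) = 2/(-3 + t) (J(t) = 2/(t - 3) = 2/(-3 + t))
(J(12) - 70)*102 = (2/(-3 + 12) - 70)*102 = (2/9 - 70)*102 = -628/9*102 = -21352/3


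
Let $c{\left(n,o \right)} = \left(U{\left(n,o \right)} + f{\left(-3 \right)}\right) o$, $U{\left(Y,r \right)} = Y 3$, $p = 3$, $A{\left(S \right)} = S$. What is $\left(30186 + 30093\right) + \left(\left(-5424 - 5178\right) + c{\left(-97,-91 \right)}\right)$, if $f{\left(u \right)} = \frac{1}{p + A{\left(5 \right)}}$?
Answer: $\frac{609173}{8} \approx 76147.0$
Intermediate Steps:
$f{\left(u \right)} = \frac{1}{8}$ ($f{\left(u \right)} = \frac{1}{3 + 5} = \frac{1}{8}$)
$U{\left(Y,r \right)} = 3 Y$
$c{\left(n,o \right)} = o \left(\frac{1}{8} + 3 n\right)$ ($c{\left(n,o \right)} = \left(3 n + \frac{1}{8}\right) o = \left(\frac{1}{8} + 3 n\right) o = o \left(\frac{1}{8} + 3 n\right)$)
$\left(30186 + 30093\right) + \left(\left(-5424 - 5178\right) + c{\left(-97,-91 \right)}\right) = \left(30186 + 30093\right) - \left(10602 + \frac{91 \left(1 + 24 \left(-97\right)\right)}{8}\right) = 60279 - \left(10602 + \frac{91 \left(1 - 2328\right)}{8}\right) = 60279 - \left(10602 + \frac{91}{8} \left(-2327\right)\right) = 60279 + \left(-10602 + \frac{211757}{8}\right) = 60279 + \frac{126941}{8} = \frac{609173}{8}$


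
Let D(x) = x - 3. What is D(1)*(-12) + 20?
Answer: 44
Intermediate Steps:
D(x) = -3 + x
D(1)*(-12) + 20 = (-3 + 1)*(-12) + 20 = -2*(-12) + 20 = 24 + 20 = 44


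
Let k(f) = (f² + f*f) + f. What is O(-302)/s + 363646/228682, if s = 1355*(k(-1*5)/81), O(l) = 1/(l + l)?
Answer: 744036869231/467894806100 ≈ 1.5902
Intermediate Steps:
O(l) = 1/(2*l)
k(f) = f + 2*f² (k(f) = (f² + f²) + f = 2*f² + f = f + 2*f²)
s = 6775/9 (s = 1355*(((-1*5)*(1 + 2*(-1*5)))/81) = 1355*(-5*(1 + 2*(-5))*(1/81)) = 1355*(-5*(1 - 10)*(1/81)) = 1355*(-5*(-9)*(1/81)) = 1355*(45*(1/81)) = 1355*(5/9) = 6775/9 ≈ 752.78)
O(-302)/s + 363646/228682 = ((½)/(-302))/(6775/9) + 363646/228682 = ((½)*(-1/302))*(9/6775) + 363646*(1/228682) = -1/604*9/6775 + 181823/114341 = -9/4092100 + 181823/114341 = 744036869231/467894806100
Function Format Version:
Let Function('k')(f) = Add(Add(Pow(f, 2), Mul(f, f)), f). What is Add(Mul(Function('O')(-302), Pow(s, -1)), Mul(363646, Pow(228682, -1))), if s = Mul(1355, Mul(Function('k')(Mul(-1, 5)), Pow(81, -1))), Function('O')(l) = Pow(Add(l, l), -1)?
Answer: Rational(744036869231, 467894806100) ≈ 1.5902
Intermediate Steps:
Function('O')(l) = Mul(Rational(1, 2), Pow(l, -1)) (Function('O')(l) = Pow(Mul(2, l), -1) = Mul(Rational(1, 2), Pow(l, -1)))
Function('k')(f) = Add(f, Mul(2, Pow(f, 2))) (Function('k')(f) = Add(Add(Pow(f, 2), Pow(f, 2)), f) = Add(Mul(2, Pow(f, 2)), f) = Add(f, Mul(2, Pow(f, 2))))
s = Rational(6775, 9) (s = Mul(1355, Mul(Mul(Mul(-1, 5), Add(1, Mul(2, Mul(-1, 5)))), Pow(81, -1))) = Mul(1355, Mul(Mul(-5, Add(1, Mul(2, -5))), Rational(1, 81))) = Mul(1355, Mul(Mul(-5, Add(1, -10)), Rational(1, 81))) = Mul(1355, Mul(Mul(-5, -9), Rational(1, 81))) = Mul(1355, Mul(45, Rational(1, 81))) = Mul(1355, Rational(5, 9)) = Rational(6775, 9) ≈ 752.78)
Add(Mul(Function('O')(-302), Pow(s, -1)), Mul(363646, Pow(228682, -1))) = Add(Mul(Mul(Rational(1, 2), Pow(-302, -1)), Pow(Rational(6775, 9), -1)), Mul(363646, Pow(228682, -1))) = Add(Mul(Mul(Rational(1, 2), Rational(-1, 302)), Rational(9, 6775)), Mul(363646, Rational(1, 228682))) = Add(Mul(Rational(-1, 604), Rational(9, 6775)), Rational(181823, 114341)) = Add(Rational(-9, 4092100), Rational(181823, 114341)) = Rational(744036869231, 467894806100)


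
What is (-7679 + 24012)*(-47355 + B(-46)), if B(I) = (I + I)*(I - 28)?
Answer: -662254151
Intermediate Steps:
B(I) = 2*I*(-28 + I) (B(I) = (2*I)*(-28 + I) = 2*I*(-28 + I))
(-7679 + 24012)*(-47355 + B(-46)) = (-7679 + 24012)*(-47355 + 2*(-46)*(-28 - 46)) = 16333*(-47355 + 2*(-46)*(-74)) = 16333*(-47355 + 6808) = 16333*(-40547) = -662254151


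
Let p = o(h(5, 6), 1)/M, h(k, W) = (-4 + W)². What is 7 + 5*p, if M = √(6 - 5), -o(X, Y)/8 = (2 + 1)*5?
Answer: -593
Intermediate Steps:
o(X, Y) = -120 (o(X, Y) = -8*(2 + 1)*5 = -24*5 = -8*15 = -120)
M = 1 (M = √1 = 1)
p = -120 (p = -120/1 = -120*1 = -120)
7 + 5*p = 7 + 5*(-120) = 7 - 600 = -593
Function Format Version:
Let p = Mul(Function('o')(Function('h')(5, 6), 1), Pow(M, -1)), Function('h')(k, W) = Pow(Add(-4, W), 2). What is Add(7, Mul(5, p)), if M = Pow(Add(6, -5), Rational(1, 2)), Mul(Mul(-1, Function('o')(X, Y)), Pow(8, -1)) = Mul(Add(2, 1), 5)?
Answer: -593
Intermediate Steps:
Function('o')(X, Y) = -120 (Function('o')(X, Y) = Mul(-8, Mul(Add(2, 1), 5)) = Mul(-8, Mul(3, 5)) = Mul(-8, 15) = -120)
M = 1 (M = Pow(1, Rational(1, 2)) = 1)
p = -120 (p = Mul(-120, Pow(1, -1)) = Mul(-120, 1) = -120)
Add(7, Mul(5, p)) = Add(7, Mul(5, -120)) = Add(7, -600) = -593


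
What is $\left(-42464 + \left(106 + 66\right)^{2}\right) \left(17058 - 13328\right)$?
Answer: $-48042400$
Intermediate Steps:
$\left(-42464 + \left(106 + 66\right)^{2}\right) \left(17058 - 13328\right) = \left(-42464 + 172^{2}\right) 3730 = \left(-42464 + 29584\right) 3730 = \left(-12880\right) 3730 = -48042400$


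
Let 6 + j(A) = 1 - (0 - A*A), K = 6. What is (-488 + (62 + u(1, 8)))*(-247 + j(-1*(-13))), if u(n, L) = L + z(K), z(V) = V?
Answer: 34196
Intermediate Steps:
j(A) = -5 + A² (j(A) = -6 + (1 - (0 - A*A)) = -6 + (1 - (0 - A²)) = -6 + (1 - (-1)*A²) = -6 + (1 + A²) = -5 + A²)
u(n, L) = 6 + L (u(n, L) = L + 6 = 6 + L)
(-488 + (62 + u(1, 8)))*(-247 + j(-1*(-13))) = (-488 + (62 + (6 + 8)))*(-247 + (-5 + (-1*(-13))²)) = (-488 + (62 + 14))*(-247 + (-5 + 13²)) = (-488 + 76)*(-247 + (-5 + 169)) = -412*(-247 + 164) = -412*(-83) = 34196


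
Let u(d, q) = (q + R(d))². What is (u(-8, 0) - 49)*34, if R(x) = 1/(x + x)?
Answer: -213231/128 ≈ -1665.9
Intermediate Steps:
R(x) = 1/(2*x)
u(d, q) = (q + 1/(2*d))²
(u(-8, 0) - 49)*34 = ((0 + (½)/(-8))² - 49)*34 = ((0 + (½)*(-⅛))² - 49)*34 = ((0 - 1/16)² - 49)*34 = ((-1/16)² - 49)*34 = (1/256 - 49)*34 = -12543/256*34 = -213231/128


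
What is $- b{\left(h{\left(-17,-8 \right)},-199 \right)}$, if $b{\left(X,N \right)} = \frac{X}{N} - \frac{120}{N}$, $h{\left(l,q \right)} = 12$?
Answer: $- \frac{108}{199} \approx -0.54271$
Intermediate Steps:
$b{\left(X,N \right)} = - \frac{120}{N} + \frac{X}{N}$
$- b{\left(h{\left(-17,-8 \right)},-199 \right)} = - \frac{-120 + 12}{-199} = - \frac{\left(-1\right) \left(-108\right)}{199} = \left(-1\right) \frac{108}{199} = - \frac{108}{199}$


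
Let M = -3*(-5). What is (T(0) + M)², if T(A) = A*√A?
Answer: 225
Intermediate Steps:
M = 15
T(A) = A^(3/2)
(T(0) + M)² = (0^(3/2) + 15)² = (0 + 15)² = 15² = 225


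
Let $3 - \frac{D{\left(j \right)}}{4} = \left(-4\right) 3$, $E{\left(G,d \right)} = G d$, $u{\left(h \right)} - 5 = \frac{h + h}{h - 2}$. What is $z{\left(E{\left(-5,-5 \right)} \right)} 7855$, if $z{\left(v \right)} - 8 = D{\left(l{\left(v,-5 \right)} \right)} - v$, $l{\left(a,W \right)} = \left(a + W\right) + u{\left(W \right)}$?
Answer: $337765$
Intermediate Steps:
$u{\left(h \right)} = 5 + \frac{2 h}{-2 + h}$ ($u{\left(h \right)} = 5 + \frac{h + h}{h - 2} = 5 + \frac{2 h}{-2 + h}$)
$l{\left(a,W \right)} = W + a + \frac{-10 + 7 W}{-2 + W}$ ($l{\left(a,W \right)} = \left(a + W\right) + \frac{-10 + 7 W}{-2 + W} = \left(W + a\right) + \frac{-10 + 7 W}{-2 + W} = W + a + \frac{-10 + 7 W}{-2 + W}$)
$D{\left(j \right)} = 60$ ($D{\left(j \right)} = 12 - 4 \left(\left(-4\right) 3\right) = 12 - -48 = 12 + 48 = 60$)
$z{\left(v \right)} = 68 - v$ ($z{\left(v \right)} = 8 - \left(-60 + v\right) = 68 - v$)
$z{\left(E{\left(-5,-5 \right)} \right)} 7855 = \left(68 - \left(-5\right) \left(-5\right)\right) 7855 = \left(68 - 25\right) 7855 = 43 \cdot 7855 = 337765$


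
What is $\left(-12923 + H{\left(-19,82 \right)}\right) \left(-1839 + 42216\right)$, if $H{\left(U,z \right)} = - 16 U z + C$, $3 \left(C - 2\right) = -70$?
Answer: $483864509$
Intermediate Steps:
$C = - \frac{64}{3}$ ($C = 2 + \frac{1}{3} \left(-70\right) = 2 - \frac{70}{3} = - \frac{64}{3} \approx -21.333$)
$H{\left(U,z \right)} = - \frac{64}{3} - 16 U z$ ($H{\left(U,z \right)} = - 16 U z - \frac{64}{3} = - \frac{64}{3} - 16 U z$)
$\left(-12923 + H{\left(-19,82 \right)}\right) \left(-1839 + 42216\right) = \left(-12923 - \left(\frac{64}{3} - 24928\right)\right) \left(-1839 + 42216\right) = \left(-12923 + \left(- \frac{64}{3} + 24928\right)\right) 40377 = \left(-12923 + \frac{74720}{3}\right) 40377 = \frac{35951}{3} \cdot 40377 = 483864509$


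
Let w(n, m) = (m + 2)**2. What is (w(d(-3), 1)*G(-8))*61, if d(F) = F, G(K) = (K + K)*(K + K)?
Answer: 140544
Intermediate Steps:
G(K) = 4*K**2 (G(K) = (2*K)*(2*K) = 4*K**2)
w(n, m) = (2 + m)**2
(w(d(-3), 1)*G(-8))*61 = ((2 + 1)**2*(4*(-8)**2))*61 = (3**2*(4*64))*61 = (9*256)*61 = 2304*61 = 140544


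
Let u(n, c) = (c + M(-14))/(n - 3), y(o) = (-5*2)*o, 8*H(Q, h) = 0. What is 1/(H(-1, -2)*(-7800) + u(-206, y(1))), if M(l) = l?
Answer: 209/24 ≈ 8.7083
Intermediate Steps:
H(Q, h) = 0 (H(Q, h) = (⅛)*0 = 0)
y(o) = -10*o
u(n, c) = (-14 + c)/(-3 + n) (u(n, c) = (c - 14)/(n - 3) = (-14 + c)/(-3 + n))
1/(H(-1, -2)*(-7800) + u(-206, y(1))) = 1/(0*(-7800) + (-14 - 10*1)/(-3 - 206)) = 1/(0 + (-14 - 10)/(-209)) = 1/(0 - 1/209*(-24)) = 1/(0 + 24/209) = 1/(24/209) = 209/24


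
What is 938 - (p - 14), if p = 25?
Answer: 927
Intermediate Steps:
938 - (p - 14) = 938 - (25 - 14) = 938 - 1*11 = 938 - 11 = 927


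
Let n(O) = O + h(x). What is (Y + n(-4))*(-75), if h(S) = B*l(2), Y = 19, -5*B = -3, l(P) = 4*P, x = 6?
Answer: -1485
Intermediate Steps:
B = 3/5 (B = -1/5*(-3) = 3/5 ≈ 0.60000)
h(S) = 24/5 (h(S) = 3*(4*2)/5 = (3/5)*8 = 24/5)
n(O) = 24/5 + O (n(O) = O + 24/5 = 24/5 + O)
(Y + n(-4))*(-75) = (19 + (24/5 - 4))*(-75) = (19 + 4/5)*(-75) = (99/5)*(-75) = -1485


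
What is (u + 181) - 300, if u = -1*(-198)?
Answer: 79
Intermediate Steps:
u = 198
(u + 181) - 300 = (198 + 181) - 300 = 379 - 300 = 79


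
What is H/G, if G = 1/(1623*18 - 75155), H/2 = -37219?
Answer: 3419756158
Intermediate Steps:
H = -74438 (H = 2*(-37219) = -74438)
G = -1/45941 (G = 1/(29214 - 75155) = 1/(-45941) = -1/45941 ≈ -2.1767e-5)
H/G = -74438/(-1/45941) = -74438*(-45941) = 3419756158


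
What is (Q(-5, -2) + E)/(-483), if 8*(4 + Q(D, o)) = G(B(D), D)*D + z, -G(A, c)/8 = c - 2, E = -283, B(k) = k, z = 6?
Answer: 1285/1932 ≈ 0.66511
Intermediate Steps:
G(A, c) = 16 - 8*c (G(A, c) = -8*(c - 2) = -8*(-2 + c) = 16 - 8*c)
Q(D, o) = -13/4 + D*(16 - 8*D)/8 (Q(D, o) = -4 + ((16 - 8*D)*D + 6)/8 = -4 + (D*(16 - 8*D) + 6)/8 = -4 + (6 + D*(16 - 8*D))/8 = -4 + (3/4 + D*(16 - 8*D)/8) = -13/4 + D*(16 - 8*D)/8)
(Q(-5, -2) + E)/(-483) = ((-13/4 - 1*(-5)**2 + 2*(-5)) - 283)/(-483) = ((-13/4 - 1*25 - 10) - 283)*(-1/483) = ((-13/4 - 25 - 10) - 283)*(-1/483) = (-153/4 - 283)*(-1/483) = -1285/4*(-1/483) = 1285/1932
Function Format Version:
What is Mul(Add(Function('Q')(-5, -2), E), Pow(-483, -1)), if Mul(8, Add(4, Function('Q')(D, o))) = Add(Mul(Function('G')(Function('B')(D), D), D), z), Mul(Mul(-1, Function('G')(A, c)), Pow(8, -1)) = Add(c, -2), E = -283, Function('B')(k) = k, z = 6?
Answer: Rational(1285, 1932) ≈ 0.66511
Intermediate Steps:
Function('G')(A, c) = Add(16, Mul(-8, c)) (Function('G')(A, c) = Mul(-8, Add(c, -2)) = Mul(-8, Add(-2, c)) = Add(16, Mul(-8, c)))
Function('Q')(D, o) = Add(Rational(-13, 4), Mul(Rational(1, 8), D, Add(16, Mul(-8, D)))) (Function('Q')(D, o) = Add(-4, Mul(Rational(1, 8), Add(Mul(Add(16, Mul(-8, D)), D), 6))) = Add(-4, Mul(Rational(1, 8), Add(Mul(D, Add(16, Mul(-8, D))), 6))) = Add(-4, Mul(Rational(1, 8), Add(6, Mul(D, Add(16, Mul(-8, D)))))) = Add(-4, Add(Rational(3, 4), Mul(Rational(1, 8), D, Add(16, Mul(-8, D))))) = Add(Rational(-13, 4), Mul(Rational(1, 8), D, Add(16, Mul(-8, D)))))
Mul(Add(Function('Q')(-5, -2), E), Pow(-483, -1)) = Mul(Add(Add(Rational(-13, 4), Mul(-1, Pow(-5, 2)), Mul(2, -5)), -283), Pow(-483, -1)) = Mul(Add(Add(Rational(-13, 4), Mul(-1, 25), -10), -283), Rational(-1, 483)) = Mul(Add(Add(Rational(-13, 4), -25, -10), -283), Rational(-1, 483)) = Mul(Add(Rational(-153, 4), -283), Rational(-1, 483)) = Mul(Rational(-1285, 4), Rational(-1, 483)) = Rational(1285, 1932)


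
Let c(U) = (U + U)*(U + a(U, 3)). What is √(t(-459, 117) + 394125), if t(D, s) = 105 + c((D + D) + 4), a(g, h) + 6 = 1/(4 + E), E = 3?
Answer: √101710714/7 ≈ 1440.7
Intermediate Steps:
a(g, h) = -41/7 (a(g, h) = -6 + 1/(4 + 3) = -6 + 1/7 = -6 + ⅐ = -41/7)
c(U) = 2*U*(-41/7 + U) (c(U) = (U + U)*(U - 41/7) = (2*U)*(-41/7 + U) = 2*U*(-41/7 + U))
t(D, s) = 105 + 2*(-13 + 14*D)*(4 + 2*D)/7 (t(D, s) = 105 + 2*((D + D) + 4)*(-41 + 7*((D + D) + 4))/7 = 105 + 2*(2*D + 4)*(-41 + 7*(2*D + 4))/7 = 105 + 2*(4 + 2*D)*(-41 + 7*(4 + 2*D))/7 = 105 + 2*(4 + 2*D)*(-41 + (28 + 14*D))/7 = 105 + 2*(4 + 2*D)*(-13 + 14*D)/7 = 105 + 2*(-13 + 14*D)*(4 + 2*D)/7)
√(t(-459, 117) + 394125) = √((631/7 + 8*(-459)² + (60/7)*(-459)) + 394125) = √((631/7 + 8*210681 - 27540/7) + 394125) = √((631/7 + 1685448 - 27540/7) + 394125) = √(11771227/7 + 394125) = √(14530102/7) = √101710714/7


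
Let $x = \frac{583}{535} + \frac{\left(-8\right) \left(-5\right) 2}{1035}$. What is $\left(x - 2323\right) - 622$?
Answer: $- \frac{326014784}{110745} \approx -2943.8$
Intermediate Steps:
$x = \frac{129241}{110745}$ ($x = 583 \cdot \frac{1}{535} + 40 \cdot 2 \cdot \frac{1}{1035} = \frac{583}{535} + 80 \cdot \frac{1}{1035} = \frac{583}{535} + \frac{16}{207} = \frac{129241}{110745} \approx 1.167$)
$\left(x - 2323\right) - 622 = \left(\frac{129241}{110745} - 2323\right) - 622 = - \frac{257131394}{110745} - 622 = - \frac{326014784}{110745}$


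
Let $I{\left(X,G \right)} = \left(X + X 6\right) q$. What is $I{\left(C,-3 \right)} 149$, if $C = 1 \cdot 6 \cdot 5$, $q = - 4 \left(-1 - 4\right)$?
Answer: $625800$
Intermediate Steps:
$q = 20$ ($q = \left(-4\right) \left(-5\right) = 20$)
$C = 30$ ($C = 6 \cdot 5 = 30$)
$I{\left(X,G \right)} = 140 X$ ($I{\left(X,G \right)} = \left(X + X 6\right) 20 = \left(X + 6 X\right) 20 = 7 X 20 = 140 X$)
$I{\left(C,-3 \right)} 149 = 140 \cdot 30 \cdot 149 = 4200 \cdot 149 = 625800$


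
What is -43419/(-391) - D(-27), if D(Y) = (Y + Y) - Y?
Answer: 53976/391 ≈ 138.05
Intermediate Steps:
D(Y) = Y (D(Y) = 2*Y - Y = Y)
-43419/(-391) - D(-27) = -43419/(-391) - 1*(-27) = -43419*(-1/391) + 27 = 43419/391 + 27 = 53976/391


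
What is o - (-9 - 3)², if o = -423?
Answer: -567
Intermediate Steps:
o - (-9 - 3)² = -423 - (-9 - 3)² = -423 - 1*(-12)² = -423 - 1*144 = -423 - 144 = -567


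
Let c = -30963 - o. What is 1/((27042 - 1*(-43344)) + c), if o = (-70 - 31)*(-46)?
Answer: 1/34777 ≈ 2.8755e-5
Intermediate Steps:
o = 4646 (o = -101*(-46) = 4646)
c = -35609 (c = -30963 - 1*4646 = -30963 - 4646 = -35609)
1/((27042 - 1*(-43344)) + c) = 1/((27042 - 1*(-43344)) - 35609) = 1/((27042 + 43344) - 35609) = 1/(70386 - 35609) = 1/34777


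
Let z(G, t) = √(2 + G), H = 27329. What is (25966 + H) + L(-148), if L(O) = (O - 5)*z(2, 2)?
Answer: 52989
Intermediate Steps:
L(O) = -10 + 2*O (L(O) = (O - 5)*√(2 + 2) = (-5 + O)*√4 = (-5 + O)*2 = -10 + 2*O)
(25966 + H) + L(-148) = (25966 + 27329) + (-10 + 2*(-148)) = 53295 + (-10 - 296) = 53295 - 306 = 52989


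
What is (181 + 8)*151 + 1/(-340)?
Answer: 9703259/340 ≈ 28539.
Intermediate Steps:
(181 + 8)*151 + 1/(-340) = 189*151 - 1/340 = 28539 - 1/340 = 9703259/340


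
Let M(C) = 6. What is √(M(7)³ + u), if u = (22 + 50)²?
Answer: 30*√6 ≈ 73.485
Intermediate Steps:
u = 5184 (u = 72² = 5184)
√(M(7)³ + u) = √(6³ + 5184) = √(216 + 5184) = √5400 = 30*√6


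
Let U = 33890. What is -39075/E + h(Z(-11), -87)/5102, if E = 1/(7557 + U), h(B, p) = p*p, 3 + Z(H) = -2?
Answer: -8262900852981/5102 ≈ -1.6195e+9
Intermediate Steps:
Z(H) = -5 (Z(H) = -3 - 2 = -5)
h(B, p) = p**2
E = 1/41447 (E = 1/(7557 + 33890) = 1/41447 ≈ 2.4127e-5)
-39075/E + h(Z(-11), -87)/5102 = -39075/1/41447 + (-87)**2/5102 = -39075*41447 + 7569*(1/5102) = -1619541525 + 7569/5102 = -8262900852981/5102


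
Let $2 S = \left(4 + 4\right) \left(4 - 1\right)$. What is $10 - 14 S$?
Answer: $-158$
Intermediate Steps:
$S = 12$ ($S = \frac{\left(4 + 4\right) \left(4 - 1\right)}{2} = \frac{8 \left(4 - 1\right)}{2} = \frac{8 \cdot 3}{2} = \frac{1}{2} \cdot 24 = 12$)
$10 - 14 S = 10 - 168 = -158$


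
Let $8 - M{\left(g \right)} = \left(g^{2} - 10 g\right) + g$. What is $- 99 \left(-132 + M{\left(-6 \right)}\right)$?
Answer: $21186$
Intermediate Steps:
$M{\left(g \right)} = 8 - g^{2} + 9 g$ ($M{\left(g \right)} = 8 - \left(\left(g^{2} - 10 g\right) + g\right) = 8 - \left(g^{2} - 9 g\right) = 8 - g^{2} + 9 g$)
$- 99 \left(-132 + M{\left(-6 \right)}\right) = - 99 \left(-132 + \left(8 - \left(-6\right)^{2} + 9 \left(-6\right)\right)\right) = - 99 \left(-132 - 82\right) = \left(-99\right) \left(-214\right) = 21186$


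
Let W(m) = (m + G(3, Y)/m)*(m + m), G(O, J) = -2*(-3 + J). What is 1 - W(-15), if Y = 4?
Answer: -445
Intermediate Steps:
G(O, J) = 6 - 2*J
W(m) = 2*m*(m - 2/m) (W(m) = (m + (6 - 2*4)/m)*(m + m) = (m + (6 - 8)/m)*(2*m) = (m - 2/m)*(2*m) = 2*m*(m - 2/m))
1 - W(-15) = 1 - (-4 + 2*(-15)²) = 1 - (-4 + 2*225) = 1 - (-4 + 450) = 1 - 1*446 = 1 - 446 = -445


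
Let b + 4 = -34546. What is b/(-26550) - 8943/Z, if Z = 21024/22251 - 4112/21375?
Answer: -752773978697339/63346864176 ≈ -11883.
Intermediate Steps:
Z = 119297296/158538375 (Z = 21024*(1/22251) - 4112*1/21375 = 7008/7417 - 4112/21375 = 119297296/158538375 ≈ 0.75248)
b = -34550 (b = -4 - 34546 = -34550)
b/(-26550) - 8943/Z = -34550/(-26550) - 8943/119297296/158538375 = -34550*(-1/26550) - 8943*158538375/119297296 = 691/531 - 1417808687625/119297296 = -752773978697339/63346864176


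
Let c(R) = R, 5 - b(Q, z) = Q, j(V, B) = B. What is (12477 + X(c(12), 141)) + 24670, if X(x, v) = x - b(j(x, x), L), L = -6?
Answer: 37166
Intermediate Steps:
b(Q, z) = 5 - Q
X(x, v) = -5 + 2*x (X(x, v) = x - (5 - x) = x + (-5 + x) = -5 + 2*x)
(12477 + X(c(12), 141)) + 24670 = (12477 + (-5 + 2*12)) + 24670 = (12477 + (-5 + 24)) + 24670 = (12477 + 19) + 24670 = 12496 + 24670 = 37166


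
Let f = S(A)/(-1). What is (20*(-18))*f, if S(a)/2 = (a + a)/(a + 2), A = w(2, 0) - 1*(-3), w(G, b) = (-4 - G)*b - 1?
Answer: 720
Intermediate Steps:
w(G, b) = -1 + b*(-4 - G) (w(G, b) = b*(-4 - G) - 1 = -1 + b*(-4 - G))
A = 2 (A = (-1 - 4*0 - 1*2*0) - 1*(-3) = (-1 + 0 + 0) + 3 = -1 + 3 = 2)
S(a) = 4*a/(2 + a) (S(a) = 2*((a + a)/(a + 2)) = 2*((2*a)/(2 + a)) = 2*(2*a/(2 + a)) = 4*a/(2 + a))
f = -2 (f = (4*2/(2 + 2))/(-1) = (4*2/4)*(-1) = (4*2*(1/4))*(-1) = 2*(-1) = -2)
(20*(-18))*f = (20*(-18))*(-2) = -360*(-2) = 720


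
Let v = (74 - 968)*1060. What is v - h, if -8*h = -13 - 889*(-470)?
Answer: -7163303/8 ≈ -8.9541e+5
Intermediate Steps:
h = -417817/8 (h = -(-13 - 889*(-470))/8 = -(-13 + 417830)/8 = -⅛*417817 = -417817/8 ≈ -52227.)
v = -947640 (v = -894*1060 = -947640)
v - h = -947640 - 1*(-417817/8) = -947640 + 417817/8 = -7163303/8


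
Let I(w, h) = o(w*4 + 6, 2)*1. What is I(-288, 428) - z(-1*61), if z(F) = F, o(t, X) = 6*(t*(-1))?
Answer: 6937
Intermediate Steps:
o(t, X) = -6*t (o(t, X) = 6*(-t) = -6*t)
I(w, h) = -36 - 24*w (I(w, h) = -6*(w*4 + 6)*1 = -6*(4*w + 6)*1 = -6*(6 + 4*w)*1 = (-36 - 24*w)*1 = -36 - 24*w)
I(-288, 428) - z(-1*61) = (-36 - 24*(-288)) - (-1)*61 = (-36 + 6912) - 1*(-61) = 6876 + 61 = 6937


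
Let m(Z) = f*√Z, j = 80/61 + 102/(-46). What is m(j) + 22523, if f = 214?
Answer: 22523 + 214*I*√1783213/1403 ≈ 22523.0 + 203.68*I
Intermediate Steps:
j = -1271/1403 (j = 80*(1/61) + 102*(-1/46) = 80/61 - 51/23 = -1271/1403 ≈ -0.90592)
m(Z) = 214*√Z
m(j) + 22523 = 214*√(-1271/1403) + 22523 = 214*(I*√1783213/1403) + 22523 = 214*I*√1783213/1403 + 22523 = 22523 + 214*I*√1783213/1403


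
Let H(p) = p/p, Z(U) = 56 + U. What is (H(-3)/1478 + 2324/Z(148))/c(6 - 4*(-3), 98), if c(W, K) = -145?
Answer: -858769/10929810 ≈ -0.078571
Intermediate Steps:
H(p) = 1
(H(-3)/1478 + 2324/Z(148))/c(6 - 4*(-3), 98) = (1/1478 + 2324/(56 + 148))/(-145) = (1*(1/1478) + 2324/204)*(-1/145) = (1/1478 + 2324*(1/204))*(-1/145) = (1/1478 + 581/51)*(-1/145) = (858769/75378)*(-1/145) = -858769/10929810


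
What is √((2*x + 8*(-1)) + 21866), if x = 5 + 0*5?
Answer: 2*√5467 ≈ 147.88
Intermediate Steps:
x = 5 (x = 5 + 0 = 5)
√((2*x + 8*(-1)) + 21866) = √((2*5 + 8*(-1)) + 21866) = √((10 - 8) + 21866) = √(2 + 21866) = √21868 = 2*√5467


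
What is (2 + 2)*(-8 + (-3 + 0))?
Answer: -44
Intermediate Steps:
(2 + 2)*(-8 + (-3 + 0)) = 4*(-8 - 3) = 4*(-11) = -44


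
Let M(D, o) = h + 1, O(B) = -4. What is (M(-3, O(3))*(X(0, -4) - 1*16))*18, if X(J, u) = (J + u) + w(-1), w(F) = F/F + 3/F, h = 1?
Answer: -792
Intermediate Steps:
w(F) = 1 + 3/F
M(D, o) = 2 (M(D, o) = 1 + 1 = 2)
X(J, u) = -2 + J + u (X(J, u) = (J + u) + (3 - 1)/(-1) = (J + u) - 1*2 = (J + u) - 2 = -2 + J + u)
(M(-3, O(3))*(X(0, -4) - 1*16))*18 = (2*((-2 + 0 - 4) - 1*16))*18 = (2*(-6 - 16))*18 = (2*(-22))*18 = -44*18 = -792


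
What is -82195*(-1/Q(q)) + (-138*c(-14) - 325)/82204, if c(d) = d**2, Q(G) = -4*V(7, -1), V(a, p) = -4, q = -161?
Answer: 1689079953/328816 ≈ 5136.9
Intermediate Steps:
Q(G) = 16 (Q(G) = -4*(-4) = 16)
-82195*(-1/Q(q)) + (-138*c(-14) - 325)/82204 = -82195/((-1*16)) + (-138*(-14)**2 - 325)/82204 = -82195/(-16) + (-138*196 - 325)*(1/82204) = -82195*(-1/16) + (-27048 - 325)*(1/82204) = 82195/16 - 27373*1/82204 = 82195/16 - 27373/82204 = 1689079953/328816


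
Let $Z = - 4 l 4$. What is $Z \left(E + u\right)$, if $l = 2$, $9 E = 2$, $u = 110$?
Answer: $- \frac{31744}{9} \approx -3527.1$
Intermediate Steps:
$E = \frac{2}{9}$ ($E = \frac{1}{9} \cdot 2 = \frac{2}{9} \approx 0.22222$)
$Z = -32$ ($Z = \left(-4\right) 2 \cdot 4 = \left(-8\right) 4 = -32$)
$Z \left(E + u\right) = - 32 \left(\frac{2}{9} + 110\right) = \left(-32\right) \frac{992}{9} = - \frac{31744}{9}$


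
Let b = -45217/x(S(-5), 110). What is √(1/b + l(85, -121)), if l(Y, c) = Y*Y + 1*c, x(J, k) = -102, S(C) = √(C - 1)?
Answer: √14524680252390/45217 ≈ 84.285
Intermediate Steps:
S(C) = √(-1 + C)
l(Y, c) = c + Y² (l(Y, c) = Y² + c = c + Y²)
b = 45217/102 (b = -45217/(-102) = -45217*(-1/102) = 45217/102 ≈ 443.30)
√(1/b + l(85, -121)) = √(1/(45217/102) + (-121 + 85²)) = √(102/45217 + (-121 + 7225)) = √(102/45217 + 7104) = √(321221670/45217) = √14524680252390/45217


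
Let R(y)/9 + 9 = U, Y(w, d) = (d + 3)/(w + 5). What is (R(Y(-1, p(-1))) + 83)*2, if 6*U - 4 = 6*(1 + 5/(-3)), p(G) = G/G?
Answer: 4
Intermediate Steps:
p(G) = 1
Y(w, d) = (3 + d)/(5 + w)
U = 0 (U = ⅔ + (6*(1 + 5/(-3)))/6 = ⅔ + (6*(1 + 5*(-⅓)))/6 = ⅔ + (6*(1 - 5/3))/6 = ⅔ + (6*(-⅔))/6 = ⅔ + (⅙)*(-4) = ⅔ - ⅔ = 0)
R(y) = -81 (R(y) = -81 + 9*0 = -81 + 0 = -81)
(R(Y(-1, p(-1))) + 83)*2 = (-81 + 83)*2 = 2*2 = 4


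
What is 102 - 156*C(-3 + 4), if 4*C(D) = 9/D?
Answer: -249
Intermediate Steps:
C(D) = 9/(4*D) (C(D) = (9/D)/4 = 9/(4*D))
102 - 156*C(-3 + 4) = 102 - 351/(-3 + 4) = 102 - 351/1 = 102 - 351 = -249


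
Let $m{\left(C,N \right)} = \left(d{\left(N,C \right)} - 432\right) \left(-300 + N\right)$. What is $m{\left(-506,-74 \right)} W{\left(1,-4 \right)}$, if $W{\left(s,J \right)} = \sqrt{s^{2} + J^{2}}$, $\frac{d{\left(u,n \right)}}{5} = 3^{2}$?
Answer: $144738 \sqrt{17} \approx 5.9677 \cdot 10^{5}$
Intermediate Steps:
$d{\left(u,n \right)} = 45$ ($d{\left(u,n \right)} = 5 \cdot 3^{2} = 5 \cdot 9 = 45$)
$W{\left(s,J \right)} = \sqrt{J^{2} + s^{2}}$
$m{\left(C,N \right)} = 116100 - 387 N$ ($m{\left(C,N \right)} = \left(45 - 432\right) \left(-300 + N\right) = - 387 \left(-300 + N\right) = 116100 - 387 N$)
$m{\left(-506,-74 \right)} W{\left(1,-4 \right)} = \left(116100 - -28638\right) \sqrt{\left(-4\right)^{2} + 1^{2}} = \left(116100 + 28638\right) \sqrt{16 + 1} = 144738 \sqrt{17}$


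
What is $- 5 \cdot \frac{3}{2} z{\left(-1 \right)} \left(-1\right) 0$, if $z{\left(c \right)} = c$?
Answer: $0$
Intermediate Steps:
$- 5 \cdot \frac{3}{2} z{\left(-1 \right)} \left(-1\right) 0 = - 5 \cdot \frac{3}{2} \left(-1\right) \left(-1\right) 0 = - 5 \cdot 3 \cdot \frac{1}{2} \left(-1\right) \left(-1\right) 0 = \left(-5\right) \frac{3}{2} \left(-1\right) \left(-1\right) 0 = \left(- \frac{15}{2}\right) \left(-1\right) \left(-1\right) 0 = \frac{15}{2} \left(-1\right) 0 = \left(- \frac{15}{2}\right) 0 = 0$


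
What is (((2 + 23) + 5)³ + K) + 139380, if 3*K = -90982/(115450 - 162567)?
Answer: 23518070362/141351 ≈ 1.6638e+5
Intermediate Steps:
K = 90982/141351 (K = (-90982/(115450 - 162567))/3 = (-90982/(-47117))/3 = (-90982*(-1/47117))/3 = (⅓)*(90982/47117) = 90982/141351 ≈ 0.64366)
(((2 + 23) + 5)³ + K) + 139380 = (((2 + 23) + 5)³ + 90982/141351) + 139380 = ((25 + 5)³ + 90982/141351) + 139380 = (30³ + 90982/141351) + 139380 = (27000 + 90982/141351) + 139380 = 3816567982/141351 + 139380 = 23518070362/141351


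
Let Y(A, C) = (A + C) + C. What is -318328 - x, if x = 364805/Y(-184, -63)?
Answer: -19663375/62 ≈ -3.1715e+5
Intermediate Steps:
Y(A, C) = A + 2*C
x = -72961/62 (x = 364805/(-184 + 2*(-63)) = 364805/(-184 - 126) = 364805/(-310) = 364805*(-1/310) = -72961/62 ≈ -1176.8)
-318328 - x = -318328 - 1*(-72961/62) = -318328 + 72961/62 = -19663375/62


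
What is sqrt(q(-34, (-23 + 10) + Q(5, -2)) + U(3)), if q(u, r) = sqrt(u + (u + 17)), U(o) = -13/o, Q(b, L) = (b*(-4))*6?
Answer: sqrt(-39 + 9*I*sqrt(51))/3 ≈ 1.4177 + 2.5186*I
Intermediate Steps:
Q(b, L) = -24*b (Q(b, L) = -4*b*6 = -24*b)
q(u, r) = sqrt(17 + 2*u) (q(u, r) = sqrt(u + (17 + u)) = sqrt(17 + 2*u))
sqrt(q(-34, (-23 + 10) + Q(5, -2)) + U(3)) = sqrt(sqrt(17 + 2*(-34)) - 13/3) = sqrt(sqrt(17 - 68) - 13*1/3) = sqrt(sqrt(-51) - 13/3) = sqrt(I*sqrt(51) - 13/3) = sqrt(-13/3 + I*sqrt(51))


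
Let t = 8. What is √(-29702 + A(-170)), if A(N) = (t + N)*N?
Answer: I*√2162 ≈ 46.497*I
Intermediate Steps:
A(N) = N*(8 + N) (A(N) = (8 + N)*N = N*(8 + N))
√(-29702 + A(-170)) = √(-29702 - 170*(8 - 170)) = √(-29702 - 170*(-162)) = √(-29702 + 27540) = √(-2162) = I*√2162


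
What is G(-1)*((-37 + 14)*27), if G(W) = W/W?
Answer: -621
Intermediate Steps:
G(W) = 1
G(-1)*((-37 + 14)*27) = 1*((-37 + 14)*27) = 1*(-23*27) = 1*(-621) = -621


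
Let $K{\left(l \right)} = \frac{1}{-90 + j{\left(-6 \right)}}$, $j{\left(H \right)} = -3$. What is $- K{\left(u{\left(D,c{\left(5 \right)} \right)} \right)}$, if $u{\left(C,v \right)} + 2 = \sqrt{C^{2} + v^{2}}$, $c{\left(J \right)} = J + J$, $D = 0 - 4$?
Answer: $\frac{1}{93} \approx 0.010753$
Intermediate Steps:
$D = -4$
$c{\left(J \right)} = 2 J$
$u{\left(C,v \right)} = -2 + \sqrt{C^{2} + v^{2}}$
$K{\left(l \right)} = - \frac{1}{93}$ ($K{\left(l \right)} = \frac{1}{-90 - 3} = \frac{1}{-93} = - \frac{1}{93}$)
$- K{\left(u{\left(D,c{\left(5 \right)} \right)} \right)} = \left(-1\right) \left(- \frac{1}{93}\right) = \frac{1}{93}$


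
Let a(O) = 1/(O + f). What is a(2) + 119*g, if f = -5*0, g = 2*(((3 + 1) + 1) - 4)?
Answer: 477/2 ≈ 238.50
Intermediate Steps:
g = 2 (g = 2*((4 + 1) - 4) = 2*(5 - 4) = 2*1 = 2)
f = 0
a(O) = 1/O (a(O) = 1/(O + 0) = 1/O)
a(2) + 119*g = 1/2 + 119*2 = ½ + 238 = 477/2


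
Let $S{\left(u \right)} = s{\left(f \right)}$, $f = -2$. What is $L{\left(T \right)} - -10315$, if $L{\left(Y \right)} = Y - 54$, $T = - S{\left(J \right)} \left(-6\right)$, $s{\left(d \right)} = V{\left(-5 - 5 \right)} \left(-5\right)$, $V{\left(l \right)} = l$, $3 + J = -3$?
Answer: $10561$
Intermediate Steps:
$J = -6$ ($J = -3 - 3 = -6$)
$s{\left(d \right)} = 50$ ($s{\left(d \right)} = \left(-5 - 5\right) \left(-5\right) = \left(-10\right) \left(-5\right) = 50$)
$S{\left(u \right)} = 50$
$T = 300$ ($T = \left(-1\right) 50 \left(-6\right) = \left(-50\right) \left(-6\right) = 300$)
$L{\left(Y \right)} = -54 + Y$ ($L{\left(Y \right)} = Y - 54 = -54 + Y$)
$L{\left(T \right)} - -10315 = \left(-54 + 300\right) - -10315 = 246 + 10315 = 10561$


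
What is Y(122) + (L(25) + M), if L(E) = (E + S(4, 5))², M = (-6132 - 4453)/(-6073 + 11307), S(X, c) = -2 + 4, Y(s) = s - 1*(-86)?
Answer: 4893673/5234 ≈ 934.98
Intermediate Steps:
Y(s) = 86 + s (Y(s) = s + 86 = 86 + s)
S(X, c) = 2
M = -10585/5234 ≈ -2.0224
L(E) = (2 + E)² (L(E) = (E + 2)² = (2 + E)²)
Y(122) + (L(25) + M) = (86 + 122) + ((2 + 25)² - 10585/5234) = 208 + (27² - 10585/5234) = 208 + (729 - 10585/5234) = 208 + 3805001/5234 = 4893673/5234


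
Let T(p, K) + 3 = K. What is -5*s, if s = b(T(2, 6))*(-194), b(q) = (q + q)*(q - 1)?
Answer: 11640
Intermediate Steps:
T(p, K) = -3 + K
b(q) = 2*q*(-1 + q) (b(q) = (2*q)*(-1 + q) = 2*q*(-1 + q))
s = -2328 (s = (2*(-3 + 6)*(-1 + (-3 + 6)))*(-194) = (2*3*(-1 + 3))*(-194) = (2*3*2)*(-194) = 12*(-194) = -2328)
-5*s = -5*(-2328) = 11640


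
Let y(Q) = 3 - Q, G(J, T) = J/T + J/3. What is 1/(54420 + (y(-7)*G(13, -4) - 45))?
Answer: 6/326315 ≈ 1.8387e-5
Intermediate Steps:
G(J, T) = J/3 + J/T (G(J, T) = J/T + J*(1/3) = J/T + J/3 = J/3 + J/T)
1/(54420 + (y(-7)*G(13, -4) - 45)) = 1/(54420 + ((3 - 1*(-7))*((1/3)*13 + 13/(-4)) - 45)) = 1/(54420 + ((3 + 7)*(13/3 + 13*(-1/4)) - 45)) = 1/(54420 + (10*(13/3 - 13/4) - 45)) = 1/(54420 + (10*(13/12) - 45)) = 1/(54420 + (65/6 - 45)) = 1/(54420 - 205/6) = 1/(326315/6) = 6/326315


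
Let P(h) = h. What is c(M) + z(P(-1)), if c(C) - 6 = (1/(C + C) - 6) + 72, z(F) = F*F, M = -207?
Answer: 30221/414 ≈ 72.998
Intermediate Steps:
z(F) = F²
c(C) = 72 + 1/(2*C) (c(C) = 6 + ((1/(C + C) - 6) + 72) = 6 + ((1/(2*C) - 6) + 72) = 6 + ((-6 + 1/(2*C)) + 72) = 6 + (66 + 1/(2*C)) = 72 + 1/(2*C))
c(M) + z(P(-1)) = (72 + (½)/(-207)) + (-1)² = (72 + (½)*(-1/207)) + 1 = (72 - 1/414) + 1 = 29807/414 + 1 = 30221/414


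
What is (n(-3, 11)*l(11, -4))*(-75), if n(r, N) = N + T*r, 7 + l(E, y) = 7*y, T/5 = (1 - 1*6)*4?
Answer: 816375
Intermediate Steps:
T = -100 (T = 5*((1 - 1*6)*4) = 5*((1 - 6)*4) = 5*(-5*4) = 5*(-20) = -100)
l(E, y) = -7 + 7*y
n(r, N) = N - 100*r
(n(-3, 11)*l(11, -4))*(-75) = ((11 - 100*(-3))*(-7 + 7*(-4)))*(-75) = ((11 + 300)*(-7 - 28))*(-75) = (311*(-35))*(-75) = -10885*(-75) = 816375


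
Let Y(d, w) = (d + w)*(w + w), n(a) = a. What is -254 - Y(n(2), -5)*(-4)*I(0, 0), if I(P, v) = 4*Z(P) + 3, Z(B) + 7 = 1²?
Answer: -2774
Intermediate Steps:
Z(B) = -6 (Z(B) = -7 + 1² = -7 + 1 = -6)
Y(d, w) = 2*w*(d + w) (Y(d, w) = (d + w)*(2*w) = 2*w*(d + w))
I(P, v) = -21 (I(P, v) = 4*(-6) + 3 = -24 + 3 = -21)
-254 - Y(n(2), -5)*(-4)*I(0, 0) = -254 - (2*(-5)*(2 - 5))*(-4)*(-21) = -254 - (2*(-5)*(-3))*(-4)*(-21) = -254 - 30*(-4)*(-21) = -254 - (-120)*(-21) = -254 - 1*2520 = -254 - 2520 = -2774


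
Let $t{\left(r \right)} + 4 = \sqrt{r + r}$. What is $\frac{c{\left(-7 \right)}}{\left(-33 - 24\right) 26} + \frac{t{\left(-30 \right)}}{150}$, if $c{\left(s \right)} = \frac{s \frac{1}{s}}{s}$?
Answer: $- \frac{2297}{86450} + \frac{i \sqrt{15}}{75} \approx -0.02657 + 0.05164 i$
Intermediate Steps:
$t{\left(r \right)} = -4 + \sqrt{2} \sqrt{r}$ ($t{\left(r \right)} = -4 + \sqrt{r + r} = -4 + \sqrt{2 r} = -4 + \sqrt{2} \sqrt{r}$)
$c{\left(s \right)} = \frac{1}{s}$ ($c{\left(s \right)} = 1 \frac{1}{s} = \frac{1}{s}$)
$\frac{c{\left(-7 \right)}}{\left(-33 - 24\right) 26} + \frac{t{\left(-30 \right)}}{150} = \frac{1}{\left(-7\right) \left(-33 - 24\right) 26} + \frac{-4 + \sqrt{2} \sqrt{-30}}{150} = - \frac{1}{7 \left(\left(-57\right) 26\right)} + \left(-4 + \sqrt{2} i \sqrt{30}\right) \frac{1}{150} = - \frac{1}{7 \left(-1482\right)} + \left(-4 + 2 i \sqrt{15}\right) \frac{1}{150} = \left(- \frac{1}{7}\right) \left(- \frac{1}{1482}\right) - \left(\frac{2}{75} - \frac{i \sqrt{15}}{75}\right) = \frac{1}{10374} - \left(\frac{2}{75} - \frac{i \sqrt{15}}{75}\right) = - \frac{2297}{86450} + \frac{i \sqrt{15}}{75}$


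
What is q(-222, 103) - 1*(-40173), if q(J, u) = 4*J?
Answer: 39285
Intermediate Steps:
q(-222, 103) - 1*(-40173) = 4*(-222) - 1*(-40173) = -888 + 40173 = 39285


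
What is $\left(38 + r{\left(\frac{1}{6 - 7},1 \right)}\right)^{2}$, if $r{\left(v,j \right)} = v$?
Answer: $1369$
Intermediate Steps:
$\left(38 + r{\left(\frac{1}{6 - 7},1 \right)}\right)^{2} = \left(38 + \frac{1}{6 - 7}\right)^{2} = \left(38 + \frac{1}{-1}\right)^{2} = \left(38 - 1\right)^{2} = 37^{2} = 1369$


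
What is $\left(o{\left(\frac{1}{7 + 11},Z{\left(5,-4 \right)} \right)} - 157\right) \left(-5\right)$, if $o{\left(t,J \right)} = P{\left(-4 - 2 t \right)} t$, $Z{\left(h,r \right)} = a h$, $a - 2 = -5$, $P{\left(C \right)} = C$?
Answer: $\frac{127355}{162} \approx 786.14$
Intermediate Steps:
$a = -3$ ($a = 2 - 5 = -3$)
$Z{\left(h,r \right)} = - 3 h$
$o{\left(t,J \right)} = t \left(-4 - 2 t\right)$ ($o{\left(t,J \right)} = \left(-4 - 2 t\right) t = t \left(-4 - 2 t\right)$)
$\left(o{\left(\frac{1}{7 + 11},Z{\left(5,-4 \right)} \right)} - 157\right) \left(-5\right) = \left(- \frac{2 \left(2 + \frac{1}{7 + 11}\right)}{7 + 11} - 157\right) \left(-5\right) = \left(- \frac{2 \left(2 + \frac{1}{18}\right)}{18} - 157\right) \left(-5\right) = \left(\left(-2\right) \frac{1}{18} \left(2 + \frac{1}{18}\right) - 157\right) \left(-5\right) = \left(\left(-2\right) \frac{1}{18} \cdot \frac{37}{18} - 157\right) \left(-5\right) = \left(- \frac{37}{162} - 157\right) \left(-5\right) = \left(- \frac{25471}{162}\right) \left(-5\right) = \frac{127355}{162}$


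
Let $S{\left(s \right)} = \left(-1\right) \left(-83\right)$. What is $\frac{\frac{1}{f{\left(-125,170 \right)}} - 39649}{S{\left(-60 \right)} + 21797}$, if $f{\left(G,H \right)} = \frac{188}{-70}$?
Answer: $- \frac{3727041}{2056720} \approx -1.8121$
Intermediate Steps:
$f{\left(G,H \right)} = - \frac{94}{35}$ ($f{\left(G,H \right)} = 188 \left(- \frac{1}{70}\right) = - \frac{94}{35}$)
$S{\left(s \right)} = 83$
$\frac{\frac{1}{f{\left(-125,170 \right)}} - 39649}{S{\left(-60 \right)} + 21797} = \frac{\frac{1}{- \frac{94}{35}} - 39649}{83 + 21797} = \frac{- \frac{35}{94} - 39649}{21880} = \left(- \frac{3727041}{94}\right) \frac{1}{21880} = - \frac{3727041}{2056720}$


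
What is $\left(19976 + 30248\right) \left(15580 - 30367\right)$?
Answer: $-742662288$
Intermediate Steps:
$\left(19976 + 30248\right) \left(15580 - 30367\right) = 50224 \left(-14787\right) = -742662288$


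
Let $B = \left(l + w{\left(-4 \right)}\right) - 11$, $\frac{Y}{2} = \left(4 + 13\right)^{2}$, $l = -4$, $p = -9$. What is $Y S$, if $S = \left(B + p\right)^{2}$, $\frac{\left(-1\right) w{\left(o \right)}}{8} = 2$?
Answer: $924800$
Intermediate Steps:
$w{\left(o \right)} = -16$ ($w{\left(o \right)} = \left(-8\right) 2 = -16$)
$Y = 578$ ($Y = 2 \left(4 + 13\right)^{2} = 2 \cdot 17^{2} = 2 \cdot 289 = 578$)
$B = -31$ ($B = \left(-4 - 16\right) - 11 = -20 - 11 = -31$)
$S = 1600$ ($S = \left(-31 - 9\right)^{2} = \left(-40\right)^{2} = 1600$)
$Y S = 578 \cdot 1600 = 924800$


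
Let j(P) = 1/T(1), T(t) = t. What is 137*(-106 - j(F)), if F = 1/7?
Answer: -14659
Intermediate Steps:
F = ⅐ ≈ 0.14286
j(P) = 1 (j(P) = 1/1 = 1)
137*(-106 - j(F)) = 137*(-106 - 1*1) = 137*(-106 - 1) = 137*(-107) = -14659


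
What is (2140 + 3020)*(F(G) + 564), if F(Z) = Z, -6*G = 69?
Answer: 2850900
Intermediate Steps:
G = -23/2 (G = -⅙*69 = -23/2 ≈ -11.500)
(2140 + 3020)*(F(G) + 564) = (2140 + 3020)*(-23/2 + 564) = 5160*(1105/2) = 2850900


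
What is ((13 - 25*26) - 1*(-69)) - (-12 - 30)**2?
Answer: -2332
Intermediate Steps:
((13 - 25*26) - 1*(-69)) - (-12 - 30)**2 = ((13 - 650) + 69) - 1*(-42)**2 = (-637 + 69) - 1*1764 = -568 - 1764 = -2332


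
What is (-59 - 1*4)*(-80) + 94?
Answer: 5134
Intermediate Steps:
(-59 - 1*4)*(-80) + 94 = (-59 - 4)*(-80) + 94 = -63*(-80) + 94 = 5040 + 94 = 5134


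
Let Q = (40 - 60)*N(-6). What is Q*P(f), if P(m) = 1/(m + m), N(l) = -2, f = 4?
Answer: 5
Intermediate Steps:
P(m) = 1/(2*m)
Q = 40 (Q = (40 - 60)*(-2) = -20*(-2) = 40)
Q*P(f) = 40*((1/2)/4) = 40*((1/2)*(1/4)) = 40*(1/8) = 5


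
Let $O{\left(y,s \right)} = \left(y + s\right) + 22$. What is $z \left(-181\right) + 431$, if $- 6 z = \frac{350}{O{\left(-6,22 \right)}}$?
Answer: $\frac{80809}{114} \approx 708.85$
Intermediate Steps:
$O{\left(y,s \right)} = 22 + s + y$ ($O{\left(y,s \right)} = \left(s + y\right) + 22 = 22 + s + y$)
$z = - \frac{175}{114}$ ($z = - \frac{350 \frac{1}{22 + 22 - 6}}{6} = - \frac{350 \cdot \frac{1}{38}}{6} = \left(- \frac{1}{6}\right) \frac{175}{19} = - \frac{175}{114} \approx -1.5351$)
$z \left(-181\right) + 431 = \left(- \frac{175}{114}\right) \left(-181\right) + 431 = \frac{31675}{114} + 431 = \frac{80809}{114}$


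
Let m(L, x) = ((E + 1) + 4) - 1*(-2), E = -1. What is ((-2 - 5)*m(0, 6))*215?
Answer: -9030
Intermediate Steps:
m(L, x) = 6 (m(L, x) = ((-1 + 1) + 4) - 1*(-2) = (0 + 4) + 2 = 4 + 2 = 6)
((-2 - 5)*m(0, 6))*215 = ((-2 - 5)*6)*215 = -7*6*215 = -42*215 = -9030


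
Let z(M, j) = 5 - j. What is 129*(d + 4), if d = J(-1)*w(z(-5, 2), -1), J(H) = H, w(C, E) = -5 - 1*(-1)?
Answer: 1032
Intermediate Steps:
w(C, E) = -4 (w(C, E) = -5 + 1 = -4)
d = 4 (d = -1*(-4) = 4)
129*(d + 4) = 129*(4 + 4) = 129*8 = 1032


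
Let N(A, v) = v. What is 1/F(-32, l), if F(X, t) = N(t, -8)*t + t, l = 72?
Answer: -1/504 ≈ -0.0019841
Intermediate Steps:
F(X, t) = -7*t (F(X, t) = -8*t + t = -7*t)
1/F(-32, l) = 1/(-7*72) = 1/(-504) = -1/504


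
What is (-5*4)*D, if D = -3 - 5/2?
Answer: 110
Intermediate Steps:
D = -11/2 (D = -3 - 5*1/2 = -3 - 5/2 = -11/2 ≈ -5.5000)
(-5*4)*D = -5*4*(-11/2) = -20*(-11/2) = 110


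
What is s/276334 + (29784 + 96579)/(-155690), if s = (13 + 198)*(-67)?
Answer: -9279845693/10755610115 ≈ -0.86279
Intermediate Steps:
s = -14137 (s = 211*(-67) = -14137)
s/276334 + (29784 + 96579)/(-155690) = -14137/276334 + (29784 + 96579)/(-155690) = -14137*1/276334 + 126363*(-1/155690) = -14137/276334 - 126363/155690 = -9279845693/10755610115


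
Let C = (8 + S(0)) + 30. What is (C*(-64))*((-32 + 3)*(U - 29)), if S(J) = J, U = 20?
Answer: -634752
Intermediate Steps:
C = 38 (C = (8 + 0) + 30 = 8 + 30 = 38)
(C*(-64))*((-32 + 3)*(U - 29)) = (38*(-64))*((-32 + 3)*(20 - 29)) = -(-70528)*(-9) = -2432*261 = -634752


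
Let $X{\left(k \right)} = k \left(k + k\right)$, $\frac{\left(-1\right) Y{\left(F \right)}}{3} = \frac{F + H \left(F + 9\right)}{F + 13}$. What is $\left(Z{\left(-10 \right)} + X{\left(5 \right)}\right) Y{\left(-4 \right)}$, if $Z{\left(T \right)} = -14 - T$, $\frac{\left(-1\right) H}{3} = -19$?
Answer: $- \frac{12926}{3} \approx -4308.7$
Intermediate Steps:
$H = 57$ ($H = \left(-3\right) \left(-19\right) = 57$)
$Y{\left(F \right)} = - \frac{3 \left(513 + 58 F\right)}{13 + F}$ ($Y{\left(F \right)} = - 3 \frac{F + 57 \left(F + 9\right)}{F + 13} = - 3 \frac{F + 57 \left(9 + F\right)}{13 + F} = - 3 \frac{F + \left(513 + 57 F\right)}{13 + F} = - 3 \frac{513 + 58 F}{13 + F} = - \frac{3 \left(513 + 58 F\right)}{13 + F}$)
$X{\left(k \right)} = 2 k^{2}$ ($X{\left(k \right)} = k 2 k = 2 k^{2}$)
$\left(Z{\left(-10 \right)} + X{\left(5 \right)}\right) Y{\left(-4 \right)} = \left(\left(-14 - -10\right) + 2 \cdot 5^{2}\right) \frac{3 \left(-513 - -232\right)}{13 - 4} = \left(\left(-14 + 10\right) + 2 \cdot 25\right) \frac{3 \left(-513 + 232\right)}{9} = \left(-4 + 50\right) 3 \cdot \frac{1}{9} \left(-281\right) = 46 \left(- \frac{281}{3}\right) = - \frac{12926}{3}$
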